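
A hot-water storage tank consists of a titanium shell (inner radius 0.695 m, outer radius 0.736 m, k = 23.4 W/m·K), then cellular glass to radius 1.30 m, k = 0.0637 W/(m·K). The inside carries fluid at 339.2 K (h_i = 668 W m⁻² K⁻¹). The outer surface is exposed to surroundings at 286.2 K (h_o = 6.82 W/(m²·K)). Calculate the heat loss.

Series thermal resistances, inner to outer:
  R_conv,in = 1/(4πr²h) = 1/(4π·0.695²·668) = 2.466×10^-4 K/W
  R_titanium = (1/0.695 − 1/0.736)/(4πk) = 0.08015/(4π·23.4) = 2.726×10^-4 K/W
  R_cellular glass = (1/0.736 − 1/1.30)/(4πk) = 0.5895/(4π·0.0637) = 0.7364 K/W
  R_conv,out = 1/(4πr²h) = 1/(4π·1.30²·6.82) = 0.006904 K/W
ΣR = 2.466×10^-4 + 2.726×10^-4 + 0.7364 + 0.006904 = 0.7438 K/W
Q = ΔT/ΣR = (339.2 K − 286.2 K)/0.7438 = 71.3 W

Q = 71.3 W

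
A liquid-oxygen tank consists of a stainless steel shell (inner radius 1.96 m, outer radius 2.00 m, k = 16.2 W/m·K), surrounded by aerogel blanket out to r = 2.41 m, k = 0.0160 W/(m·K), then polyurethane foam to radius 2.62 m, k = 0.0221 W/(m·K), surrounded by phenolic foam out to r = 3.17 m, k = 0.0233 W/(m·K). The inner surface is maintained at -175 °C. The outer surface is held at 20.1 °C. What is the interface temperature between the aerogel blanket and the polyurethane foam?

Treat each layer as a resistance in series:
  R_stainless steel = (1/1.96 − 1/2.00)/(4πk) = 0.01020/(4π·16.2) = 5.012×10^-5 K/W
  R_aerogel blanket = (1/2.00 − 1/2.41)/(4πk) = 0.08506/(4π·0.0160) = 0.4231 K/W
  R_polyurethane foam = (1/2.41 − 1/2.62)/(4πk) = 0.03326/(4π·0.0221) = 0.1198 K/W
  R_phenolic foam = (1/2.62 − 1/3.17)/(4πk) = 0.06622/(4π·0.0233) = 0.2262 K/W
ΣR = 5.012×10^-5 + 0.4231 + 0.1198 + 0.2262 = 0.7692 K/W
Q = ΔT/ΣR = (-175 °C − 20.1 °C)/0.7692 = -253.6 W
From the inner boundary to the aerogel blanket/polyurethane foam interface, ΣR_partial = 0.4232 K/W.
T_interface = T_in − Q·ΣR_partial = -175 °C − (-253.6)(0.4232) = -67.7 °C

T = -67.7 °C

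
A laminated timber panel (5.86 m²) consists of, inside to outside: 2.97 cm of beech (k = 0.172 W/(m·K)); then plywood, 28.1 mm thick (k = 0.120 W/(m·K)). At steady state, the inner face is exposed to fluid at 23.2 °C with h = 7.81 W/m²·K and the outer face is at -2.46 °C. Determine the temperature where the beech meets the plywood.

Resistance network (inner→outer):
  R_conv,in = 1/(hA) = 1/(7.81·5.86) = 0.02185 K/W
  R_beech = L/(kA) = 0.0297/(0.172·5.86) = 0.02947 K/W
  R_plywood = L/(kA) = 0.0281/(0.120·5.86) = 0.03996 K/W
ΣR = 0.02185 + 0.02947 + 0.03996 = 0.09128 K/W
Q = ΔT/ΣR = (23.2 °C − -2.46 °C)/0.09128 = 281.1 W
From the inner boundary to the beech/plywood interface, ΣR_partial = 0.05132 K/W.
T_interface = T_in − Q·ΣR_partial = 23.2 °C − (281.1)(0.05132) = 8.77 °C

T = 8.77 °C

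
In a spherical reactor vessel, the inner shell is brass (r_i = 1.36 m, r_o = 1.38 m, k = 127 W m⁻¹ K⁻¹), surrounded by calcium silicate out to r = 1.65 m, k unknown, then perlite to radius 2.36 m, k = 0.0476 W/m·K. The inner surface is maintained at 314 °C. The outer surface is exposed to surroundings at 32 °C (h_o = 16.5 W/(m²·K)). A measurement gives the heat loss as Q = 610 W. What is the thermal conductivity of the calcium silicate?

k = 0.0603 W/m·K

ΣR = ΔT/Q = |314 − 32|/610 = 0.4623 K/W
Known resistances:
  R_brass = (1/1.36 − 1/1.38)/(4πk) = 0.01066/(4π·127) = 6.677×10^-6 K/W
  R_perlite = (1/1.65 − 1/2.36)/(4πk) = 0.1823/(4π·0.0476) = 0.3048 K/W
  R_conv,out = 1/(4πr²h) = 1/(4π·2.36²·16.5) = 8.659×10^-4 K/W
R_calcium silicate = ΣR − ΣR_known = 0.4623 − 0.3057 = 0.1566 K/W
(1/r₁−1/r₂)/(4πk) = 0.1566 ⇒ k = 0.1186/(4π·0.1566) = 0.0603 W/m·K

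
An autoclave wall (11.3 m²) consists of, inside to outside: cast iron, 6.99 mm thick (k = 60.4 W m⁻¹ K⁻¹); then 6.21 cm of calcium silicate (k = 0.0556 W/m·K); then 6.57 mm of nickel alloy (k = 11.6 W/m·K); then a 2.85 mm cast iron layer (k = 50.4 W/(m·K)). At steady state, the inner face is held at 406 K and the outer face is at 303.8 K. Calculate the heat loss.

Q = 1030 W

Series thermal resistances, inner to outer:
  R_cast iron = L/(kA) = 0.00699/(60.4·11.3) = 1.024×10^-5 K/W
  R_calcium silicate = L/(kA) = 0.0621/(0.0556·11.3) = 0.09884 K/W
  R_nickel alloy = L/(kA) = 0.00657/(11.6·11.3) = 5.012×10^-5 K/W
  R_cast iron = L/(kA) = 0.00285/(50.4·11.3) = 5.004×10^-6 K/W
ΣR = 1.024×10^-5 + 0.09884 + 5.012×10^-5 + 5.004×10^-6 = 0.09891 K/W
Q = ΔT/ΣR = (406 K − 303.8 K)/0.09891 = 1030 W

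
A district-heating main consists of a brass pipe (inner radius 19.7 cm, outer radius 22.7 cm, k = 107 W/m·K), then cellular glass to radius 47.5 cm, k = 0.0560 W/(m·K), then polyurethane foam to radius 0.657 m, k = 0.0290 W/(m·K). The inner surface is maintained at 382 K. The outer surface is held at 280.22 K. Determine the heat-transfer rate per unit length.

Series thermal resistances, inner to outer:
  R'_brass = ln(0.227/0.197)/(2πk) = 0.1417/(2π·107) = 2.108×10^-4 m·K/W
  R'_cellular glass = ln(0.475/0.227)/(2πk) = 0.7384/(2π·0.0560) = 2.098 m·K/W
  R'_polyurethane foam = ln(0.657/0.475)/(2πk) = 0.3244/(2π·0.0290) = 1.780 m·K/W
ΣR = 2.108×10^-4 + 2.098 + 1.780 = 3.878 m·K/W
Q' = ΔT/ΣR = (382 K − 280.22 K)/3.878 = 26.2 W/m

Q' = 26.2 W/m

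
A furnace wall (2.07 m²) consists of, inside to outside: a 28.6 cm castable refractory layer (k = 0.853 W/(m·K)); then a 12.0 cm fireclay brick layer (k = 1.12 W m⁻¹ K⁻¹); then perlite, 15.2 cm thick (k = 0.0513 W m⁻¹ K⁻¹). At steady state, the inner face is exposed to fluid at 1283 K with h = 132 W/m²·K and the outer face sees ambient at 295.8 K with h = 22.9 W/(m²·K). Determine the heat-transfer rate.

Series thermal resistances, inner to outer:
  R_conv,in = 1/(hA) = 1/(132·2.07) = 0.003660 K/W
  R_castable refractory = L/(kA) = 0.286/(0.853·2.07) = 0.1620 K/W
  R_fireclay brick = L/(kA) = 0.120/(1.12·2.07) = 0.05176 K/W
  R_perlite = L/(kA) = 0.152/(0.0513·2.07) = 1.431 K/W
  R_conv,out = 1/(hA) = 1/(22.9·2.07) = 0.02110 K/W
ΣR = 0.003660 + 0.1620 + 0.05176 + 1.431 + 0.02110 = 1.670 K/W
Q = ΔT/ΣR = (1283 K − 295.8 K)/1.670 = 591 W

Q = 591 W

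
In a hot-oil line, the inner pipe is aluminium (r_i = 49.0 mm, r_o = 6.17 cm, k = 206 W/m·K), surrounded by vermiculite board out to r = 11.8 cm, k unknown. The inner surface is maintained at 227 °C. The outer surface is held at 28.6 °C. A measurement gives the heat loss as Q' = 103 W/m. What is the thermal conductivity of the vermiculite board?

ΣR = ΔT/Q' = |227 − 28.6|/103 = 1.926 m·K/W
Known resistances:
  R'_aluminium = ln(0.0617/0.0490)/(2πk) = 0.2305/(2π·206) = 1.781×10^-4 m·K/W
R_vermiculite board = ΣR − ΣR_known = 1.926 − 1.781×10^-4 = 1.926 m·K/W
ln(r₂/r₁)/(2πk) = 1.926 ⇒ k = 0.6484/(2π·1.926) = 0.0536 W/m·K

k = 0.0536 W/m·K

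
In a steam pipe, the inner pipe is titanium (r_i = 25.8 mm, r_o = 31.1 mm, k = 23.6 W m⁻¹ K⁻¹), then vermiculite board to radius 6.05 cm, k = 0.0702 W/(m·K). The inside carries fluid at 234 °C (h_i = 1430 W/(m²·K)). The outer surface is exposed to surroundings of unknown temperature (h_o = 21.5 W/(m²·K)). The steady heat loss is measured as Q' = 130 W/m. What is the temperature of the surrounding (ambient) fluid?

T_out = 21.2 °C

Sum the resistances:
  R'_conv,in = 1/(2πr h) = 1/(2π·0.0258·1430) = 0.004314 m·K/W
  R'_titanium = ln(0.0311/0.0258)/(2πk) = 0.1868/(2π·23.6) = 0.001260 m·K/W
  R'_vermiculite board = ln(0.0605/0.0311)/(2πk) = 0.6654/(2π·0.0702) = 1.509 m·K/W
  R'_conv,out = 1/(2πr h) = 1/(2π·0.0605·21.5) = 0.1224 m·K/W
ΣR = 1.637 m·K/W
ΔT = Q'·ΣR = 130 × 1.637 = 212.8 K
Heat flows outward, so T_out = T_in − ΔT = 234 − 212.8 = 21.2 °C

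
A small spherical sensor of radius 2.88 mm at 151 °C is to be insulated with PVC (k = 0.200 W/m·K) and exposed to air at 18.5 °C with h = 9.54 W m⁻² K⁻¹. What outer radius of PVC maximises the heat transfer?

For a sphere, r_cr = 2k_ins/h = 2·0.200/9.54 = 0.0419 m = 4.19 cm

r_cr = 4.19 cm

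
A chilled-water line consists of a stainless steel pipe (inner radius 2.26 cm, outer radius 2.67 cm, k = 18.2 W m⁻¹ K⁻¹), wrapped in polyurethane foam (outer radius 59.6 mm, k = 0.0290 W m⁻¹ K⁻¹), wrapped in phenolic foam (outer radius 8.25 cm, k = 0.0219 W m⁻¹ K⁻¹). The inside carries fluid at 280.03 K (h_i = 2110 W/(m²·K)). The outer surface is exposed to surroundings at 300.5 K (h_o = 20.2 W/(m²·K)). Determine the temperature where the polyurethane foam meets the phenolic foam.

T = 293.2 K

Resistance network (inner→outer):
  R'_conv,in = 1/(2πr h) = 1/(2π·0.0226·2110) = 0.003338 m·K/W
  R'_stainless steel = ln(0.0267/0.0226)/(2πk) = 0.1667/(2π·18.2) = 0.001458 m·K/W
  R'_polyurethane foam = ln(0.0596/0.0267)/(2πk) = 0.8030/(2π·0.0290) = 4.407 m·K/W
  R'_phenolic foam = ln(0.0825/0.0596)/(2πk) = 0.3251/(2π·0.0219) = 2.363 m·K/W
  R'_conv,out = 1/(2πr h) = 1/(2π·0.0825·20.2) = 0.09550 m·K/W
ΣR = 0.003338 + 0.001458 + 4.407 + 2.363 + 0.09550 = 6.870 m·K/W
Q' = ΔT/ΣR = (280.03 K − 300.5 K)/6.870 = -2.980 W/m
From the inner boundary to the polyurethane foam/phenolic foam interface, ΣR_partial = 4.412 m·K/W.
T_interface = T_in − Q'·ΣR_partial = 280.03 K − (-2.980)(4.412) = 293.2 K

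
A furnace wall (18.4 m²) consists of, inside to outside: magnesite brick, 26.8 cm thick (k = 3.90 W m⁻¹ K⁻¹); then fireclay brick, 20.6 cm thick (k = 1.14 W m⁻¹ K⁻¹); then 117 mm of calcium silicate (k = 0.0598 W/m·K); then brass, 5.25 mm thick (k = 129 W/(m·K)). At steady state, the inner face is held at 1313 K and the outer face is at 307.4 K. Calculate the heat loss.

Resistance network (inner→outer):
  R_magnesite brick = L/(kA) = 0.268/(3.90·18.4) = 0.003735 K/W
  R_fireclay brick = L/(kA) = 0.206/(1.14·18.4) = 0.009821 K/W
  R_calcium silicate = L/(kA) = 0.117/(0.0598·18.4) = 0.1063 K/W
  R_brass = L/(kA) = 0.00525/(129·18.4) = 2.212×10^-6 K/W
ΣR = 0.003735 + 0.009821 + 0.1063 + 2.212×10^-6 = 0.1199 K/W
Q = ΔT/ΣR = (1313 K − 307.4 K)/0.1199 = 8390 W

Q = 8390 W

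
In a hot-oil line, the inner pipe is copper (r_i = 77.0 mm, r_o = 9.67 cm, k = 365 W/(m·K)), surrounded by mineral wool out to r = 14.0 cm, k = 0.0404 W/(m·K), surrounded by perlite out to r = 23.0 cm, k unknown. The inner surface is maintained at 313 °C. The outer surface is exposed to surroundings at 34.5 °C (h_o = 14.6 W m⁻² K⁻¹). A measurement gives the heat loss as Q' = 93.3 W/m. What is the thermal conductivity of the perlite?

ΣR = ΔT/Q' = |313 − 34.5|/93.3 = 2.985 m·K/W
Known resistances:
  R'_copper = ln(0.0967/0.0770)/(2πk) = 0.2278/(2π·365) = 9.933×10^-5 m·K/W
  R'_mineral wool = ln(0.140/0.0967)/(2πk) = 0.3700/(2π·0.0404) = 1.458 m·K/W
  R'_conv,out = 1/(2πr h) = 1/(2π·0.230·14.6) = 0.04740 m·K/W
R_perlite = ΣR − ΣR_known = 2.985 − 1.505 = 1.480 m·K/W
ln(r₂/r₁)/(2πk) = 1.480 ⇒ k = 0.4964/(2π·1.480) = 0.0534 W/m·K

k = 0.0534 W/m·K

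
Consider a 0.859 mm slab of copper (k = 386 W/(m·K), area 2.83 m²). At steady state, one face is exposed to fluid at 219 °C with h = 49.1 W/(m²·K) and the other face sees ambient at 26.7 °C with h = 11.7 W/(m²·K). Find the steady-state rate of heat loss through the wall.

Series thermal resistances, inner to outer:
  R_conv,in = 1/(hA) = 1/(49.1·2.83) = 0.007197 K/W
  R_copper = L/(kA) = 8.59×10^-4/(386·2.83) = 7.864×10^-7 K/W
  R_conv,out = 1/(hA) = 1/(11.7·2.83) = 0.03020 K/W
ΣR = 0.007197 + 7.864×10^-7 + 0.03020 = 0.03740 K/W
Q = ΔT/ΣR = (219 °C − 26.7 °C)/0.03740 = 5140 W

Q = 5.14 kW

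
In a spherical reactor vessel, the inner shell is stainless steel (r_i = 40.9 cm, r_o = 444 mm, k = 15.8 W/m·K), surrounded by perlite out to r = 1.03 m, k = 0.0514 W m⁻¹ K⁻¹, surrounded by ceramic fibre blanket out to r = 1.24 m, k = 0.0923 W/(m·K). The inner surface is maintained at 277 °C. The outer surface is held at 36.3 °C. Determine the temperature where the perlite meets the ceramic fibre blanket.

T = 52.3 °C

Treat each layer as a resistance in series:
  R_stainless steel = (1/0.409 − 1/0.444)/(4πk) = 0.1927/(4π·15.8) = 9.707×10^-4 K/W
  R_perlite = (1/0.444 − 1/1.03)/(4πk) = 1.281/(4π·0.0514) = 1.984 K/W
  R_ceramic fibre blanket = (1/1.03 − 1/1.24)/(4πk) = 0.1644/(4π·0.0923) = 0.1418 K/W
ΣR = 9.707×10^-4 + 1.984 + 0.1418 = 2.127 K/W
Q = ΔT/ΣR = (277 °C − 36.3 °C)/2.127 = 113.2 W
From the inner boundary to the perlite/ceramic fibre blanket interface, ΣR_partial = 1.985 K/W.
T_interface = T_in − Q·ΣR_partial = 277 °C − (113.2)(1.985) = 52.3 °C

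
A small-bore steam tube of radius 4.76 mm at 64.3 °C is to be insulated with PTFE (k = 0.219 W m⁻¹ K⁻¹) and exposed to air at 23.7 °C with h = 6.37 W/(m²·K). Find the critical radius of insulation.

r_cr = 3.44 cm

For a cylinder, r_cr = k_ins/h = 0.219/6.37 = 0.0344 m = 3.44 cm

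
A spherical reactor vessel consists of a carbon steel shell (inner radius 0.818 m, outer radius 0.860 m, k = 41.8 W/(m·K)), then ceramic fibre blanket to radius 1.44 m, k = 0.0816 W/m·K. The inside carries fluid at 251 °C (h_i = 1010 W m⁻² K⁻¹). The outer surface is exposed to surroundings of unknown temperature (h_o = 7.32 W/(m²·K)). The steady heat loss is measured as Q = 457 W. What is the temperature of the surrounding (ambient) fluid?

T_out = 39.8 °C

Sum the resistances:
  R_conv,in = 1/(4πr²h) = 1/(4π·0.818²·1010) = 1.178×10^-4 K/W
  R_carbon steel = (1/0.818 − 1/0.860)/(4πk) = 0.05970/(4π·41.8) = 1.137×10^-4 K/W
  R_ceramic fibre blanket = (1/0.860 − 1/1.44)/(4πk) = 0.4683/(4π·0.0816) = 0.4567 K/W
  R_conv,out = 1/(4πr²h) = 1/(4π·1.44²·7.32) = 0.005243 K/W
ΣR = 0.4622 K/W
ΔT = Q·ΣR = 457 × 0.4622 = 211.2 K
Heat flows outward, so T_out = T_in − ΔT = 251 − 211.2 = 39.8 °C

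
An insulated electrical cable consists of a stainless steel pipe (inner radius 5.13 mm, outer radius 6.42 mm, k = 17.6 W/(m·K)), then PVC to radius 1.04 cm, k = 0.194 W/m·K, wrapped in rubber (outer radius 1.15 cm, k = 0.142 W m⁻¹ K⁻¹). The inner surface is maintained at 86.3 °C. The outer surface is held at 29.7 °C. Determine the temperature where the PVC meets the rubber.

T = 42.2 °C

Treat each layer as a resistance in series:
  R'_stainless steel = ln(0.00642/0.00513)/(2πk) = 0.2243/(2π·17.6) = 0.002028 m·K/W
  R'_PVC = ln(0.0104/0.00642)/(2πk) = 0.4824/(2π·0.194) = 0.3957 m·K/W
  R'_rubber = ln(0.0115/0.0104)/(2πk) = 0.1005/(2π·0.142) = 0.1127 m·K/W
ΣR = 0.002028 + 0.3957 + 0.1127 = 0.5104 m·K/W
Q' = ΔT/ΣR = (86.3 °C − 29.7 °C)/0.5104 = 110.9 W/m
From the inner boundary to the PVC/rubber interface, ΣR_partial = 0.3977 m·K/W.
T_interface = T_in − Q'·ΣR_partial = 86.3 °C − (110.9)(0.3977) = 42.2 °C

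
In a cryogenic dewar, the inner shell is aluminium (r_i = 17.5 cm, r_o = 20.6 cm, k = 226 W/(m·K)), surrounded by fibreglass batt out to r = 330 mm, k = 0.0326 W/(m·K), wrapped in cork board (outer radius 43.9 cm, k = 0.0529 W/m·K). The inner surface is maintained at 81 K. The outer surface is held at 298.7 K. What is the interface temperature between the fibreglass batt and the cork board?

T = 254.6 K

Resistance network (inner→outer):
  R_aluminium = (1/0.175 − 1/0.206)/(4πk) = 0.8599/(4π·226) = 3.028×10^-4 K/W
  R_fibreglass batt = (1/0.206 − 1/0.330)/(4πk) = 1.824/(4π·0.0326) = 4.453 K/W
  R_cork board = (1/0.330 − 1/0.439)/(4πk) = 0.7524/(4π·0.0529) = 1.132 K/W
ΣR = 3.028×10^-4 + 4.453 + 1.132 = 5.585 K/W
Q = ΔT/ΣR = (81 K − 298.7 K)/5.585 = -38.98 W
From the inner boundary to the fibreglass batt/cork board interface, ΣR_partial = 4.453 K/W.
T_interface = T_in − Q·ΣR_partial = 81 K − (-38.98)(4.453) = 254.6 K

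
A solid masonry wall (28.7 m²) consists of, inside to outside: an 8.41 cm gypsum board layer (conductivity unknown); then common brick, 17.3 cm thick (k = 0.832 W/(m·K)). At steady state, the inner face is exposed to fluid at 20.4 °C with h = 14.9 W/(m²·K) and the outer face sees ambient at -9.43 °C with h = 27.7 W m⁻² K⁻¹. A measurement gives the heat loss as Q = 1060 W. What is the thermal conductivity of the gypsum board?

ΣR = ΔT/Q = |20.4 − -9.43|/1060 = 0.02814 K/W
Known resistances:
  R_conv,in = 1/(hA) = 1/(14.9·28.7) = 0.002338 K/W
  R_common brick = L/(kA) = 0.173/(0.832·28.7) = 0.007245 K/W
  R_conv,out = 1/(hA) = 1/(27.7·28.7) = 0.001258 K/W
R_gypsum board = ΣR − ΣR_known = 0.02814 − 0.01084 = 0.01730 K/W
L/(kA) = 0.01730 ⇒ k = 0.0841/(0.01730·28.7) = 0.169 W/m·K

k = 0.169 W/m·K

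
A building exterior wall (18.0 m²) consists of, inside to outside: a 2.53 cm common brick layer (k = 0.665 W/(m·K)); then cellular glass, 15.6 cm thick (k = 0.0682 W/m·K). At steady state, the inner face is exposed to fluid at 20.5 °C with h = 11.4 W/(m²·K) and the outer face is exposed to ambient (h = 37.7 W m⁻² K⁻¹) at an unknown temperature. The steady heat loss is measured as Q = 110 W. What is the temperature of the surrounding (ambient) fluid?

Series resistances:
  R_conv,in = 1/(hA) = 1/(11.4·18.0) = 0.004873 K/W
  R_common brick = L/(kA) = 0.0253/(0.665·18.0) = 0.002114 K/W
  R_cellular glass = L/(kA) = 0.156/(0.0682·18.0) = 0.1271 K/W
  R_conv,out = 1/(hA) = 1/(37.7·18.0) = 0.001474 K/W
ΣR = 0.1355 K/W
ΔT = Q·ΣR = 110 × 0.1355 = 14.91 K
Heat flows outward, so T_out = T_in − ΔT = 20.5 − 14.91 = 5.59 °C

T_out = 5.59 °C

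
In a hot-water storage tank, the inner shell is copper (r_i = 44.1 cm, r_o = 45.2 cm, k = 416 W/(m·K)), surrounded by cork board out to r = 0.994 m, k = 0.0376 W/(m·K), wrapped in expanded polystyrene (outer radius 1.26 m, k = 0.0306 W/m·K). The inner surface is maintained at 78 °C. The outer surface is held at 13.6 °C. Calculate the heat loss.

Q = 20.7 W

Series thermal resistances, inner to outer:
  R_copper = (1/0.441 − 1/0.452)/(4πk) = 0.05518/(4π·416) = 1.056×10^-5 K/W
  R_cork board = (1/0.452 − 1/0.994)/(4πk) = 1.206/(4π·0.0376) = 2.553 K/W
  R_expanded polystyrene = (1/0.994 − 1/1.26)/(4πk) = 0.2124/(4π·0.0306) = 0.5523 K/W
ΣR = 1.056×10^-5 + 2.553 + 0.5523 = 3.105 K/W
Q = ΔT/ΣR = (78 °C − 13.6 °C)/3.105 = 20.7 W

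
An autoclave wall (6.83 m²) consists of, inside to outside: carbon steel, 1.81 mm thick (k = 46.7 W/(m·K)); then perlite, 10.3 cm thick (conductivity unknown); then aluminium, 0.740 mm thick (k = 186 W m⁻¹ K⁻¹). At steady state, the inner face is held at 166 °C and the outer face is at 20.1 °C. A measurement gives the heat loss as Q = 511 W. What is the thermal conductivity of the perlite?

ΣR = ΔT/Q = |166 − 20.1|/511 = 0.2855 K/W
Known resistances:
  R_carbon steel = L/(kA) = 0.00181/(46.7·6.83) = 5.675×10^-6 K/W
  R_aluminium = L/(kA) = 7.40×10^-4/(186·6.83) = 5.825×10^-7 K/W
R_perlite = ΣR − ΣR_known = 0.2855 − 6.257×10^-6 = 0.2855 K/W
L/(kA) = 0.2855 ⇒ k = 0.103/(0.2855·6.83) = 0.0528 W/m·K

k = 0.0528 W/m·K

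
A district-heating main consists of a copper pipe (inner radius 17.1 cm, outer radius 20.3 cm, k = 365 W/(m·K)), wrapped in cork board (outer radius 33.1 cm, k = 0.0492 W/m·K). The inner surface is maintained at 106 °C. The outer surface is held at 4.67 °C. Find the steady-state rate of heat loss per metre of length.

Q' = 64.1 W/m

Series thermal resistances, inner to outer:
  R'_copper = ln(0.203/0.171)/(2πk) = 0.1715/(2π·365) = 7.480×10^-5 m·K/W
  R'_cork board = ln(0.331/0.203)/(2πk) = 0.4889/(2π·0.0492) = 1.582 m·K/W
ΣR = 7.480×10^-5 + 1.582 = 1.582 m·K/W
Q' = ΔT/ΣR = (106 °C − 4.67 °C)/1.582 = 64.1 W/m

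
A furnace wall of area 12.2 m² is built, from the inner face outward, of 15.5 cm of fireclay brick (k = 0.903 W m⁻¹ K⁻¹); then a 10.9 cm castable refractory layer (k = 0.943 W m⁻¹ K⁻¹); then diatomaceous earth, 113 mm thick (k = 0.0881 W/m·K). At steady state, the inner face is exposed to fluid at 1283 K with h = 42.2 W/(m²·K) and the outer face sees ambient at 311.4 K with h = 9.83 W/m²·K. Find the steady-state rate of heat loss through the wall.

Q = 6.99 kW

Series thermal resistances, inner to outer:
  R_conv,in = 1/(hA) = 1/(42.2·12.2) = 0.001942 K/W
  R_fireclay brick = L/(kA) = 0.155/(0.903·12.2) = 0.01407 K/W
  R_castable refractory = L/(kA) = 0.109/(0.943·12.2) = 0.009474 K/W
  R_diatomaceous earth = L/(kA) = 0.113/(0.0881·12.2) = 0.1051 K/W
  R_conv,out = 1/(hA) = 1/(9.83·12.2) = 0.008338 K/W
ΣR = 0.001942 + 0.01407 + 0.009474 + 0.1051 + 0.008338 = 0.1389 K/W
Q = ΔT/ΣR = (1283 K − 311.4 K)/0.1389 = 6990 W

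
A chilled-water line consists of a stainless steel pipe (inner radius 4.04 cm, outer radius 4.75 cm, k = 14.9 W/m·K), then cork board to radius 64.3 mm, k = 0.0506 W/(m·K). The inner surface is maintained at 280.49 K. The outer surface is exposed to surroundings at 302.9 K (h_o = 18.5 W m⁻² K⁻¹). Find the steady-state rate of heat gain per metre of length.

Resistance network (inner→outer):
  R'_stainless steel = ln(0.0475/0.0404)/(2πk) = 0.1619/(2π·14.9) = 0.001729 m·K/W
  R'_cork board = ln(0.0643/0.0475)/(2πk) = 0.3028/(2π·0.0506) = 0.9525 m·K/W
  R'_conv,out = 1/(2πr h) = 1/(2π·0.0643·18.5) = 0.1338 m·K/W
ΣR = 0.001729 + 0.9525 + 0.1338 = 1.088 m·K/W
Q' = ΔT/ΣR = (280.49 K − 302.9 K)/1.088 = -20.6 W/m
(Negative Q' ⇒ heat flows inward; heat gain = 20.6 W/m.)

Q' = 20.6 W/m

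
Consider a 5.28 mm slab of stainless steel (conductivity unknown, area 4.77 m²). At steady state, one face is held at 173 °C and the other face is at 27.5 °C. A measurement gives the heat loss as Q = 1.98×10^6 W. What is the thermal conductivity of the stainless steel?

k = 15.1 W/m·K

ΣR = ΔT/Q = |173 − 27.5|/1.98×10^6 = 7.348×10^-5 K/W
L/(kA) = 7.348×10^-5 ⇒ k = 0.00528/(7.348×10^-5·4.77) = 15.1 W/m·K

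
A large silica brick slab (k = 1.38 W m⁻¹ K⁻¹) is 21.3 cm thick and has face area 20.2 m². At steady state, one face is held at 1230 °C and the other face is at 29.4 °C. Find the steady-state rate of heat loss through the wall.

Q = 1.57×10^5 W

Q = kA·ΔT/L = 1.38 × 20.2 × |1230 °C − 29.4 °C| / 0.213 = 1.57×10^5 W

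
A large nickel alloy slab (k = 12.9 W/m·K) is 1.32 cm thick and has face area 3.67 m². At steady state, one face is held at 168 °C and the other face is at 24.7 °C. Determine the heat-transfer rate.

Q = kA·ΔT/L = 12.9 × 3.67 × |168 °C − 24.7 °C| / 0.0132 = 5.14×10^5 W

Q = 514 kW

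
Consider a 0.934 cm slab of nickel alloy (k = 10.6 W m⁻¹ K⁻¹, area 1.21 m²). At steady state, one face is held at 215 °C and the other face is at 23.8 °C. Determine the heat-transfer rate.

Q = kA·ΔT/L = 10.6 × 1.21 × |215 °C − 23.8 °C| / 0.00934 = 2.63×10^5 W

Q = 263 kW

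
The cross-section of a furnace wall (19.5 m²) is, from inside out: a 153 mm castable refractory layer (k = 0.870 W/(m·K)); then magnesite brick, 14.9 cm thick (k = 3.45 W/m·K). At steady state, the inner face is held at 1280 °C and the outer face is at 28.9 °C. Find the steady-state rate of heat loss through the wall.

Treat each layer as a resistance in series:
  R_castable refractory = L/(kA) = 0.153/(0.870·19.5) = 0.009019 K/W
  R_magnesite brick = L/(kA) = 0.149/(3.45·19.5) = 0.002215 K/W
ΣR = 0.009019 + 0.002215 = 0.01123 K/W
Q = ΔT/ΣR = (1280 °C − 28.9 °C)/0.01123 = 1.11×10^5 W

Q = 111 kW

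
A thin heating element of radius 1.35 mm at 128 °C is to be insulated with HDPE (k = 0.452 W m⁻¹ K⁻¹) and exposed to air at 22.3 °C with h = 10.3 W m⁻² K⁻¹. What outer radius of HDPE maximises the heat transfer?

For a cylinder, r_cr = k_ins/h = 0.452/10.3 = 0.0439 m = 4.39 cm

r_cr = 4.39 cm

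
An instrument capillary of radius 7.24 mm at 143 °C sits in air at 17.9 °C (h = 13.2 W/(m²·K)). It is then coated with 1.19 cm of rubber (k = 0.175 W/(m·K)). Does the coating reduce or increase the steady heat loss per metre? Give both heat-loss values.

Critical radius for a cylinder: r_cr = k/h = 0.0133 m = 1.33 cm.
Outer radius after coating: r₂ = 0.00724 + 0.0119 = 0.01914 m.
r₁ < r_cr < r₂: heat loss rises to a maximum at r_cr then falls. Whether the coating helps depends on whether Q(r₂) has dropped back below Q(r₁).
Bare: R = 1/(2πr₁h) = 1.665 m·K/W; Q = 125.1/1.665 = 75.1 W/m.
Coated: R = R_cond + R_conv = 1.514 m·K/W; Q = 125.1/1.514 = 82.6 W/m.

increases: 75.1 → 82.6 W/m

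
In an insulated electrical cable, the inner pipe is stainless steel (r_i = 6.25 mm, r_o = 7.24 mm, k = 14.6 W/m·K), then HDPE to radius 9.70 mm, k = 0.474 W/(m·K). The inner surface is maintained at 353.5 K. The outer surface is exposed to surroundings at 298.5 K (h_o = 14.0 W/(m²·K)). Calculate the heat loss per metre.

Resistance network (inner→outer):
  R'_stainless steel = ln(0.00724/0.00625)/(2πk) = 0.1470/(2π·14.6) = 0.001603 m·K/W
  R'_HDPE = ln(0.00970/0.00724)/(2πk) = 0.2925/(2π·0.474) = 0.09821 m·K/W
  R'_conv,out = 1/(2πr h) = 1/(2π·0.00970·14.0) = 1.172 m·K/W
ΣR = 0.001603 + 0.09821 + 1.172 = 1.272 m·K/W
Q' = ΔT/ΣR = (353.5 K − 298.5 K)/1.272 = 43.2 W/m

Q' = 43.2 W/m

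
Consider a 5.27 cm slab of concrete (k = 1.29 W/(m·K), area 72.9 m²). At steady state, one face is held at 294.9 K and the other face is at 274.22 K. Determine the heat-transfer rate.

Q = kA·ΔT/L = 1.29 × 72.9 × |294.9 K − 274.22 K| / 0.0527 = 36900 W

Q = 36.9 kW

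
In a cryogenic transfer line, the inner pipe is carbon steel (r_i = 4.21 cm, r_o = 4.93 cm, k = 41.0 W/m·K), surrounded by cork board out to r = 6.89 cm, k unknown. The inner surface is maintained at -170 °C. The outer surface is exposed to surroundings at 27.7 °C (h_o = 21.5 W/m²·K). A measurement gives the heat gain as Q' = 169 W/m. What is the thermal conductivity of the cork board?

k = 0.0502 W/m·K

ΣR = ΔT/Q' = |-170 − 27.7|/169 = 1.170 m·K/W
Known resistances:
  R'_carbon steel = ln(0.0493/0.0421)/(2πk) = 0.1579/(2π·41.0) = 6.128×10^-4 m·K/W
  R'_conv,out = 1/(2πr h) = 1/(2π·0.0689·21.5) = 0.1074 m·K/W
R_cork board = ΣR − ΣR_known = 1.170 − 0.1080 = 1.062 m·K/W
ln(r₂/r₁)/(2πk) = 1.062 ⇒ k = 0.3347/(2π·1.062) = 0.0502 W/m·K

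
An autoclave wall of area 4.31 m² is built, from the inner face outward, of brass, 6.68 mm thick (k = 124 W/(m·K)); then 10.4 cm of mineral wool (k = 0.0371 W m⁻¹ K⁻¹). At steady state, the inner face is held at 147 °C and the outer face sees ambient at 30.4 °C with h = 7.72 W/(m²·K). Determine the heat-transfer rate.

Treat each layer as a resistance in series:
  R_brass = L/(kA) = 0.00668/(124·4.31) = 1.250×10^-5 K/W
  R_mineral wool = L/(kA) = 0.104/(0.0371·4.31) = 0.6504 K/W
  R_conv,out = 1/(hA) = 1/(7.72·4.31) = 0.03005 K/W
ΣR = 1.250×10^-5 + 0.6504 + 0.03005 = 0.6805 K/W
Q = ΔT/ΣR = (147 °C − 30.4 °C)/0.6805 = 171 W

Q = 171 W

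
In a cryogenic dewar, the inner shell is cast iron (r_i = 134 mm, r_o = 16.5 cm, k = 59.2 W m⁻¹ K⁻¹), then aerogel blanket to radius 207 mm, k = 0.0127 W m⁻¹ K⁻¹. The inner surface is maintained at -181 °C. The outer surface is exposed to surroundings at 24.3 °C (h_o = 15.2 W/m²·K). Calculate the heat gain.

Q = 26.2 W

Treat each layer as a resistance in series:
  R_cast iron = (1/0.134 − 1/0.165)/(4πk) = 1.402/(4π·59.2) = 0.001885 K/W
  R_aerogel blanket = (1/0.165 − 1/0.207)/(4πk) = 1.230/(4π·0.0127) = 7.705 K/W
  R_conv,out = 1/(4πr²h) = 1/(4π·0.207²·15.2) = 0.1222 K/W
ΣR = 0.001885 + 7.705 + 0.1222 = 7.829 K/W
Q = ΔT/ΣR = (-181 °C − 24.3 °C)/7.829 = -26.2 W
(Negative Q ⇒ heat flows inward; heat gain = 26.2 W.)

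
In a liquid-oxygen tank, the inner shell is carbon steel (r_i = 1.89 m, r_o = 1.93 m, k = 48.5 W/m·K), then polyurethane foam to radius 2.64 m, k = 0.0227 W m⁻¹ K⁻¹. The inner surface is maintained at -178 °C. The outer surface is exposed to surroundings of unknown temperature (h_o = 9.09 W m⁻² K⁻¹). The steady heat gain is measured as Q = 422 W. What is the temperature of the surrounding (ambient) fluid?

T_out = 28.7 °C

Sum the resistances:
  R_carbon steel = (1/1.89 − 1/1.93)/(4πk) = 0.01097/(4π·48.5) = 1.799×10^-5 K/W
  R_polyurethane foam = (1/1.93 − 1/2.64)/(4πk) = 0.1393/(4π·0.0227) = 0.4885 K/W
  R_conv,out = 1/(4πr²h) = 1/(4π·2.64²·9.09) = 0.001256 K/W
ΣR = 0.4898 K/W
ΔT = Q·ΣR = 422 × 0.4898 = 206.7 K
Heat flows inward, so T_out = T_in + ΔT = -178 + 206.7 = 28.7 °C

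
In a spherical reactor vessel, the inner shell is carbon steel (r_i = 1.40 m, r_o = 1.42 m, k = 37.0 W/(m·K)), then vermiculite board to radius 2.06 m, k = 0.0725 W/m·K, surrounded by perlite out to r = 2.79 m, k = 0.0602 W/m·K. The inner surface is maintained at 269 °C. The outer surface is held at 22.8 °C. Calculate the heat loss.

Resistance network (inner→outer):
  R_carbon steel = (1/1.40 − 1/1.42)/(4πk) = 0.01006/(4π·37.0) = 2.164×10^-5 K/W
  R_vermiculite board = (1/1.42 − 1/2.06)/(4πk) = 0.2188/(4π·0.0725) = 0.2401 K/W
  R_perlite = (1/2.06 − 1/2.79)/(4πk) = 0.1270/(4π·0.0602) = 0.1679 K/W
ΣR = 2.164×10^-5 + 0.2401 + 0.1679 = 0.4080 K/W
Q = ΔT/ΣR = (269 °C − 22.8 °C)/0.4080 = 603 W

Q = 603 W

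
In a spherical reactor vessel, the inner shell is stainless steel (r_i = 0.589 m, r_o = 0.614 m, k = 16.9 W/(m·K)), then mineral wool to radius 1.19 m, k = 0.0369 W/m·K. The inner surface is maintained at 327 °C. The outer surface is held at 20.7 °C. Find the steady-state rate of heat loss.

Q = 180 W

Series thermal resistances, inner to outer:
  R_stainless steel = (1/0.589 − 1/0.614)/(4πk) = 0.06913/(4π·16.9) = 3.255×10^-4 K/W
  R_mineral wool = (1/0.614 − 1/1.19)/(4πk) = 0.7883/(4π·0.0369) = 1.700 K/W
ΣR = 3.255×10^-4 + 1.700 = 1.700 K/W
Q = ΔT/ΣR = (327 °C − 20.7 °C)/1.700 = 180 W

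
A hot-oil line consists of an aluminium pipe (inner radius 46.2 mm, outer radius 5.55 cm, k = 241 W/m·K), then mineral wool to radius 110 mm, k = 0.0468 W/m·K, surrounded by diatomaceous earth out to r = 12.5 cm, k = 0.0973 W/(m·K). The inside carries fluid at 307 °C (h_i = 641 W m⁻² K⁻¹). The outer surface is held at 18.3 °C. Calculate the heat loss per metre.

Series thermal resistances, inner to outer:
  R'_conv,in = 1/(2πr h) = 1/(2π·0.0462·641) = 0.005374 m·K/W
  R'_aluminium = ln(0.0555/0.0462)/(2πk) = 0.1834/(2π·241) = 1.211×10^-4 m·K/W
  R'_mineral wool = ln(0.110/0.0555)/(2πk) = 0.6841/(2π·0.0468) = 2.326 m·K/W
  R'_diatomaceous earth = ln(0.125/0.110)/(2πk) = 0.1278/(2π·0.0973) = 0.2091 m·K/W
ΣR = 0.005374 + 1.211×10^-4 + 2.326 + 0.2091 = 2.541 m·K/W
Q' = ΔT/ΣR = (307 °C − 18.3 °C)/2.541 = 114 W/m

Q' = 114 W/m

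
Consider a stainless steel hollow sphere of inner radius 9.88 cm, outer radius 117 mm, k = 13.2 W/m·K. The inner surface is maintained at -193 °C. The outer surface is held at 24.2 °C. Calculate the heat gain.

Q = 22900 W

Q = 4πk·ΔT/(1/r₁ − 1/r₂) = 4π × 13.2 × 217.2 / (1/0.0988 − 1/0.117) = 22900 W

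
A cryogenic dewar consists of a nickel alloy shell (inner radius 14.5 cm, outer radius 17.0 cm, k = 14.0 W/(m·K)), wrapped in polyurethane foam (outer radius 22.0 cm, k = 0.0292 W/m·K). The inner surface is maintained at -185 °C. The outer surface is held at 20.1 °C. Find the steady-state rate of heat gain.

Q = 56.2 W

Resistance network (inner→outer):
  R_nickel alloy = (1/0.145 − 1/0.170)/(4πk) = 1.014/(4π·14.0) = 0.005765 K/W
  R_polyurethane foam = (1/0.170 − 1/0.220)/(4πk) = 1.337/(4π·0.0292) = 3.643 K/W
ΣR = 0.005765 + 3.643 = 3.649 K/W
Q = ΔT/ΣR = (-185 °C − 20.1 °C)/3.649 = -56.2 W
(Negative Q ⇒ heat flows inward; heat gain = 56.2 W.)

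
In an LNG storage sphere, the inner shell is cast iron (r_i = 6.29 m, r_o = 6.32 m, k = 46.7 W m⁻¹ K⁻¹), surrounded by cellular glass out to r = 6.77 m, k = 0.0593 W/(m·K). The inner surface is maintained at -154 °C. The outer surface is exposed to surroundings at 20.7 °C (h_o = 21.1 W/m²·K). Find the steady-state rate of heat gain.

Treat each layer as a resistance in series:
  R_cast iron = (1/6.29 − 1/6.32)/(4πk) = 7.547×10^-4/(4π·46.7) = 1.286×10^-6 K/W
  R_cellular glass = (1/6.32 − 1/6.77)/(4πk) = 0.01052/(4π·0.0593) = 0.01411 K/W
  R_conv,out = 1/(4πr²h) = 1/(4π·6.77²·21.1) = 8.229×10^-5 K/W
ΣR = 1.286×10^-6 + 0.01411 + 8.229×10^-5 = 0.01419 K/W
Q = ΔT/ΣR = (-154 °C − 20.7 °C)/0.01419 = -12300 W
(Negative Q ⇒ heat flows inward; heat gain = 12300 W.)

Q = 12.3 kW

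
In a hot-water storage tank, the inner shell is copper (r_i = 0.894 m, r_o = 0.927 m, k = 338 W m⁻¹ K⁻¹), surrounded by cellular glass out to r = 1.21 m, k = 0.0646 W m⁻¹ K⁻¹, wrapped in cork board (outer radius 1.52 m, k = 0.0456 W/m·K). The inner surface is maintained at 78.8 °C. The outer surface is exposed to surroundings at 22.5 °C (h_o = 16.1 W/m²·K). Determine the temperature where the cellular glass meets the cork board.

Treat each layer as a resistance in series:
  R_copper = (1/0.894 − 1/0.927)/(4πk) = 0.03982/(4π·338) = 9.375×10^-6 K/W
  R_cellular glass = (1/0.927 − 1/1.21)/(4πk) = 0.2523/(4π·0.0646) = 0.3108 K/W
  R_cork board = (1/1.21 − 1/1.52)/(4πk) = 0.1686/(4π·0.0456) = 0.2941 K/W
  R_conv,out = 1/(4πr²h) = 1/(4π·1.52²·16.1) = 0.002139 K/W
ΣR = 9.375×10^-6 + 0.3108 + 0.2941 + 0.002139 = 0.6070 K/W
Q = ΔT/ΣR = (78.8 °C − 22.5 °C)/0.6070 = 92.75 W
From the inner boundary to the cellular glass/cork board interface, ΣR_partial = 0.3108 K/W.
T_interface = T_in − Q·ΣR_partial = 78.8 °C − (92.75)(0.3108) = 50.0 °C

T = 50.0 °C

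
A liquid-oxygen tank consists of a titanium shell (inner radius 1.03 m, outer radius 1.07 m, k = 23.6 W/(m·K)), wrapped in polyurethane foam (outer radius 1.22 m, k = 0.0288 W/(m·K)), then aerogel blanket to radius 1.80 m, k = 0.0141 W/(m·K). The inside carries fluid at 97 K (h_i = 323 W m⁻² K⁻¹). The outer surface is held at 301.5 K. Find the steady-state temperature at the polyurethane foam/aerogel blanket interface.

Series thermal resistances, inner to outer:
  R_conv,in = 1/(4πr²h) = 1/(4π·1.03²·323) = 2.322×10^-4 K/W
  R_titanium = (1/1.03 − 1/1.07)/(4πk) = 0.03629/(4π·23.6) = 1.224×10^-4 K/W
  R_polyurethane foam = (1/1.07 − 1/1.22)/(4πk) = 0.1149/(4π·0.0288) = 0.3175 K/W
  R_aerogel blanket = (1/1.22 − 1/1.80)/(4πk) = 0.2641/(4π·0.0141) = 1.491 K/W
ΣR = 2.322×10^-4 + 1.224×10^-4 + 0.3175 + 1.491 = 1.809 K/W
Q = ΔT/ΣR = (97 K − 301.5 K)/1.809 = -113.0 W
From the inner boundary to the polyurethane foam/aerogel blanket interface, ΣR_partial = 0.3179 K/W.
T_interface = T_in − Q·ΣR_partial = 97 K − (-113.0)(0.3179) = 133 K

T = 133 K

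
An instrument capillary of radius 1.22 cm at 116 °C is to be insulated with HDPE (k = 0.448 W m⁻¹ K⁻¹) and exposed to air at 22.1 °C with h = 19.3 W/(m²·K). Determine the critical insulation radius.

For a cylinder, r_cr = k_ins/h = 0.448/19.3 = 0.0232 m = 2.32 cm

r_cr = 2.32 cm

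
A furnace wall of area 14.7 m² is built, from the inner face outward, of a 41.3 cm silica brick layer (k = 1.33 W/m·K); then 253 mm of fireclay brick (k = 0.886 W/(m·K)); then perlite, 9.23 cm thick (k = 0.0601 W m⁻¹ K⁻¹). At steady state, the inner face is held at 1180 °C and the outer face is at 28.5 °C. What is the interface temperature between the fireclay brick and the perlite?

T = 858 °C

Treat each layer as a resistance in series:
  R_silica brick = L/(kA) = 0.413/(1.33·14.7) = 0.02112 K/W
  R_fireclay brick = L/(kA) = 0.253/(0.886·14.7) = 0.01943 K/W
  R_perlite = L/(kA) = 0.0923/(0.0601·14.7) = 0.1045 K/W
ΣR = 0.02112 + 0.01943 + 0.1045 = 0.1450 K/W
Q = ΔT/ΣR = (1180 °C − 28.5 °C)/0.1450 = 7941 W
From the inner boundary to the fireclay brick/perlite interface, ΣR_partial = 0.04055 K/W.
T_interface = T_in − Q·ΣR_partial = 1180 °C − (7941)(0.04055) = 858 °C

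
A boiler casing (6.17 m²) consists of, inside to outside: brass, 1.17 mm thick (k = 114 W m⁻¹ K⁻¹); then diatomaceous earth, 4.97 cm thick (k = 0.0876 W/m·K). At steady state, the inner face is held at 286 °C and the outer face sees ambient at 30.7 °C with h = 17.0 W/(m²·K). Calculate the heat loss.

Q = 2.52 kW

Resistance network (inner→outer):
  R_brass = L/(kA) = 0.00117/(114·6.17) = 1.663×10^-6 K/W
  R_diatomaceous earth = L/(kA) = 0.0497/(0.0876·6.17) = 0.09195 K/W
  R_conv,out = 1/(hA) = 1/(17.0·6.17) = 0.009534 K/W
ΣR = 1.663×10^-6 + 0.09195 + 0.009534 = 0.1015 K/W
Q = ΔT/ΣR = (286 °C − 30.7 °C)/0.1015 = 2520 W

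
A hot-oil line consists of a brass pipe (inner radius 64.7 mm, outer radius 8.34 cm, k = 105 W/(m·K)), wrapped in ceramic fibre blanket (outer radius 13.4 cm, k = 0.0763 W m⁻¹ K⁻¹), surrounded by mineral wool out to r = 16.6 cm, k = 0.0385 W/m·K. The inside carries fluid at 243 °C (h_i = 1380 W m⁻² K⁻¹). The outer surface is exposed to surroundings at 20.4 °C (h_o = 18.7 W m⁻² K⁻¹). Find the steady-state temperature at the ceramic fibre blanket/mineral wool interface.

Treat each layer as a resistance in series:
  R'_conv,in = 1/(2πr h) = 1/(2π·0.0647·1380) = 0.001783 m·K/W
  R'_brass = ln(0.0834/0.0647)/(2πk) = 0.2539/(2π·105) = 3.848×10^-4 m·K/W
  R'_ceramic fibre blanket = ln(0.134/0.0834)/(2πk) = 0.4742/(2π·0.0763) = 0.9891 m·K/W
  R'_mineral wool = ln(0.166/0.134)/(2πk) = 0.2141/(2π·0.0385) = 0.8853 m·K/W
  R'_conv,out = 1/(2πr h) = 1/(2π·0.166·18.7) = 0.05127 m·K/W
ΣR = 0.001783 + 3.848×10^-4 + 0.9891 + 0.8853 + 0.05127 = 1.928 m·K/W
Q' = ΔT/ΣR = (243 °C − 20.4 °C)/1.928 = 115.5 W/m
From the inner boundary to the ceramic fibre blanket/mineral wool interface, ΣR_partial = 0.9913 m·K/W.
T_interface = T_in − Q'·ΣR_partial = 243 °C − (115.5)(0.9913) = 129 °C

T = 129 °C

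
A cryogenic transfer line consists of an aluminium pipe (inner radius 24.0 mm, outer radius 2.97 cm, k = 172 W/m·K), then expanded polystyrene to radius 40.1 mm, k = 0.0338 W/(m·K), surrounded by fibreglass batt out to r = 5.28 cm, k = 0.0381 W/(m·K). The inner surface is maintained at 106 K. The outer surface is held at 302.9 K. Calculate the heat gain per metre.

Q' = 76.8 W/m

Resistance network (inner→outer):
  R'_aluminium = ln(0.0297/0.0240)/(2πk) = 0.2131/(2π·172) = 1.972×10^-4 m·K/W
  R'_expanded polystyrene = ln(0.0401/0.0297)/(2πk) = 0.3002/(2π·0.0338) = 1.414 m·K/W
  R'_fibreglass batt = ln(0.0528/0.0401)/(2πk) = 0.2751/(2π·0.0381) = 1.149 m·K/W
ΣR = 1.972×10^-4 + 1.414 + 1.149 = 2.563 m·K/W
Q' = ΔT/ΣR = (106 K − 302.9 K)/2.563 = -76.8 W/m
(Negative Q' ⇒ heat flows inward; heat gain = 76.8 W/m.)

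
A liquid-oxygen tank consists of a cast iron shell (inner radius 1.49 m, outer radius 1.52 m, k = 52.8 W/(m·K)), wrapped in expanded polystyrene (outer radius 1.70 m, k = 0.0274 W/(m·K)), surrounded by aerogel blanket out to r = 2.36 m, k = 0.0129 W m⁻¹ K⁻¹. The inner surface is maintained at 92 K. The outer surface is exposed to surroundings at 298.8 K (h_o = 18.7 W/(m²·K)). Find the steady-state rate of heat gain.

Q = 170 W

Resistance network (inner→outer):
  R_cast iron = (1/1.49 − 1/1.52)/(4πk) = 0.01325/(4π·52.8) = 1.996×10^-5 K/W
  R_expanded polystyrene = (1/1.52 − 1/1.70)/(4πk) = 0.06966/(4π·0.0274) = 0.2023 K/W
  R_aerogel blanket = (1/1.70 − 1/2.36)/(4πk) = 0.1645/(4π·0.0129) = 1.015 K/W
  R_conv,out = 1/(4πr²h) = 1/(4π·2.36²·18.7) = 7.641×10^-4 K/W
ΣR = 1.996×10^-5 + 0.2023 + 1.015 + 7.641×10^-4 = 1.218 K/W
Q = ΔT/ΣR = (92 K − 298.8 K)/1.218 = -170 W
(Negative Q ⇒ heat flows inward; heat gain = 170 W.)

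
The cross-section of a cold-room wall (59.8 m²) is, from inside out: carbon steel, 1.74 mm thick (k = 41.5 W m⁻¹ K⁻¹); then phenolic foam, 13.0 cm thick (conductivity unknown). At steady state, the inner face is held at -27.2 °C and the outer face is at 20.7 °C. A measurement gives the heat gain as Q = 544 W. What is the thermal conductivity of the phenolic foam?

ΣR = ΔT/Q = |-27.2 − 20.7|/544 = 0.08805 K/W
Known resistances:
  R_carbon steel = L/(kA) = 0.00174/(41.5·59.8) = 7.011×10^-7 K/W
R_phenolic foam = ΣR − ΣR_known = 0.08805 − 7.011×10^-7 = 0.08805 K/W
L/(kA) = 0.08805 ⇒ k = 0.130/(0.08805·59.8) = 0.0247 W/m·K

k = 0.0247 W/m·K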